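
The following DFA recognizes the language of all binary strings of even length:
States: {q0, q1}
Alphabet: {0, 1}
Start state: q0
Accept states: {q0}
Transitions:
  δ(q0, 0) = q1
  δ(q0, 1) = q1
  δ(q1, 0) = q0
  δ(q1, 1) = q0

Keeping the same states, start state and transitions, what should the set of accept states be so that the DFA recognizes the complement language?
The DFA is complete (every state has a transition on every symbol), so the complement
is recognized by the same DFA with accepting and non-accepting states swapped.
Original accept states: {q0}
Complement accept states = All states - Original accept states
= {q0, q1} - {q0}
= {q1}
Complement language: strings of ODD length

Final answer: {q1}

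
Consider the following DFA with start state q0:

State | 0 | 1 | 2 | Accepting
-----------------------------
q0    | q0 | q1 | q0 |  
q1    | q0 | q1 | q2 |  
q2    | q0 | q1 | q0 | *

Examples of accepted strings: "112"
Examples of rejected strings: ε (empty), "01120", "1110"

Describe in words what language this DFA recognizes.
strings over {0,1,2} ending with '12'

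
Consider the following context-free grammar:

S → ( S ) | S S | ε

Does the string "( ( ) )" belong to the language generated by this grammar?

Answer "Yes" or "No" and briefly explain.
A derivation exists: S ⇒ ( S ) ⇒ ( ( S ) ) ⇒ ( ( ) ) (using S → ( S ) twice, then S → ε).

Final answer: Yes - a valid derivation exists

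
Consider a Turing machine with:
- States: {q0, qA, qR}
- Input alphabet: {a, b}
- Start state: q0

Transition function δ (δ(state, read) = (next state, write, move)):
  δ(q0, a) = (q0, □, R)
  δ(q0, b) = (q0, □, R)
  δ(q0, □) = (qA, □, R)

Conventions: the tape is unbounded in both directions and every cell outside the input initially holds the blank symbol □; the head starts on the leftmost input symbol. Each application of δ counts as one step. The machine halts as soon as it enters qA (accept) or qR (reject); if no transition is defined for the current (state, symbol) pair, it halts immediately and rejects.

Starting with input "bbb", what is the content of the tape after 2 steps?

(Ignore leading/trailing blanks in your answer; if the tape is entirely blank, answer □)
Step 0: [q0]bbb (head at position 0)
Step 1: δ(q0, b) = (q0, □, R)  ⊢  □[q0]bb (head at position 1)
Step 2: δ(q0, b) = (q0, □, R)  ⊢  □□[q0]b (head at position 2)
Tape after 2 steps (ignoring surrounding blanks): b

Final answer: Tape: b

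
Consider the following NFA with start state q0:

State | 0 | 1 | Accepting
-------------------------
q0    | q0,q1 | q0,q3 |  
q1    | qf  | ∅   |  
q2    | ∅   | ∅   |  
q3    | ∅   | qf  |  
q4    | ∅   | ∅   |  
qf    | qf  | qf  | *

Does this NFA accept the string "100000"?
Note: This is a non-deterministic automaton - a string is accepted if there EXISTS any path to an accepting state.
Track the set of states the NFA could be in: start {q0}
Read '1': {q0} → {q0, q3}
Read '0': {q0, q3} → {q0, q1}
Read '0': {q0, q1} → {q0, q1, qf}
Read '0': {q0, q1, qf} → {q0, q1, qf}
Read '0': {q0, q1, qf} → {q0, q1, qf}
Read '0': {q0, q1, qf} → {q0, q1, qf}
Final set {q0, q1, qf} contains accepting state(s) {qf} → accepted.

Final answer: Yes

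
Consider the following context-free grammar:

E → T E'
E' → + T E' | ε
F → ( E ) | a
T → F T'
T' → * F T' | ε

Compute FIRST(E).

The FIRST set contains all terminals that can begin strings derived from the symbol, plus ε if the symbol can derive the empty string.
FIRST(F): F → ( E ) contributes '(' and F → a contributes 'a', so FIRST(F) = {(, a}. F is not nullable.
FIRST(T): T → F T' begins with F, and F is not nullable, so FIRST(T) = FIRST(F) = {(, a}.
FIRST(E): E → T E' begins with T, and T is not nullable, so FIRST(E) = FIRST(T) = {(, a}.

Final answer: {(, a}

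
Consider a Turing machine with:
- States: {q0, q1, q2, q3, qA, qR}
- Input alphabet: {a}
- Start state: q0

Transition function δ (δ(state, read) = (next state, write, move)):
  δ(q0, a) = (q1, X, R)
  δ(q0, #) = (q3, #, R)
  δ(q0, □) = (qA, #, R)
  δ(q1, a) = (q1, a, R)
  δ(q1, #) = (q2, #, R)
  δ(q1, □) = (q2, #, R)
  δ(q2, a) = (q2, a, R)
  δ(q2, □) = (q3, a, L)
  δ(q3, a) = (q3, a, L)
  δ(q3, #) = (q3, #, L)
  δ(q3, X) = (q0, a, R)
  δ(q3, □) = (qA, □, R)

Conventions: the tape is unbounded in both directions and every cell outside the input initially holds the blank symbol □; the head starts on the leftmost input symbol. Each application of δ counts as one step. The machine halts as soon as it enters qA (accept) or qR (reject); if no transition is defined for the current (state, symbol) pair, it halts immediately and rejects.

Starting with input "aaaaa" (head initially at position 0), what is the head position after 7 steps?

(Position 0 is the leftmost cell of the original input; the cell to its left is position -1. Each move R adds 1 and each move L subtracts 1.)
Step 0: [q0]aaaaa (head at position 0)
Step 1: δ(q0, a) = (q1, X, R)  ⊢  X[q1]aaaa (head at position 1)
Step 2: δ(q1, a) = (q1, a, R)  ⊢  Xa[q1]aaa (head at position 2)
Step 3: δ(q1, a) = (q1, a, R)  ⊢  Xaa[q1]aa (head at position 3)
Step 4: δ(q1, a) = (q1, a, R)  ⊢  Xaaa[q1]a (head at position 4)
Step 5: δ(q1, a) = (q1, a, R)  ⊢  Xaaaa[q1]□ (head at position 5)
Step 6: δ(q1, □) = (q2, #, R)  ⊢  Xaaaa#[q2]□ (head at position 6)
Step 7: δ(q2, □) = (q3, a, L)  ⊢  Xaaaa[q3]#a (head at position 5)
Head position after 7 steps: 5

Final answer: Position 5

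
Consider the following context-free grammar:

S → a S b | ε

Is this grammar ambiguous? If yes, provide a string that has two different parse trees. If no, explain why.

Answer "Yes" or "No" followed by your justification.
At every step exactly one production applies: if the remaining string to generate is non-empty it starts with a and ends with b, forcing S → a S b; if it is empty, S → ε is forced. Hence each string a^n b^n has exactly one derivation (S → a S b applied n times, then S → ε) and one parse tree.

Final answer: No - the grammar is unambiguous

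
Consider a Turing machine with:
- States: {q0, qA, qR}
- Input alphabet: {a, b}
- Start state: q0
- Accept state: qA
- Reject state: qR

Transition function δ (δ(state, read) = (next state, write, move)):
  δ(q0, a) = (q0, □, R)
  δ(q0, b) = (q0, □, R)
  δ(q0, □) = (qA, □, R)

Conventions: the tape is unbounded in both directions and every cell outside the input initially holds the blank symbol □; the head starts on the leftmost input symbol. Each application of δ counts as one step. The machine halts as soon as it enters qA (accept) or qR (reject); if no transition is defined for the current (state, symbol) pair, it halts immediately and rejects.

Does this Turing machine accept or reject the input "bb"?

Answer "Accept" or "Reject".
Step 0: [q0]bb (head at position 0)
Step 1: δ(q0, b) = (q0, □, R)  ⊢  □[q0]b (head at position 1)
Step 2: δ(q0, b) = (q0, □, R)  ⊢  □□[q0]□ (head at position 2)
Step 3: δ(q0, □) = (qA, □, R)  ⊢  □□□[qA]□ (head at position 3)
The machine is in qA, so it halts and accepts.

Final answer: Accept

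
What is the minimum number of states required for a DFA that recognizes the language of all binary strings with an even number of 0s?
Language: binary strings with an even number of 0s
Lower bound (Myhill–Nerode): the prefixes ε, 0 are pairwise distinguishable:
  ε vs 0: suffix ε distinguishes them (ε has zero 0s (accepted), 0 has one 0 (rejected))
So any DFA needs at least 2 states.
Upper bound: a DFA with 2 states exists (one state per class above).
Minimum states: 2

Final answer: 2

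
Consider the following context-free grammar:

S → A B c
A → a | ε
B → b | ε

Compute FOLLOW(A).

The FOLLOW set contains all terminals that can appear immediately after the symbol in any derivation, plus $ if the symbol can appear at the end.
A occurs in S → A B c followed by B c. Add FIRST(B) minus ε = {b}; B is nullable (B → ε), so what follows B can also follow A: the terminal c. FOLLOW(A) = {b, c}.

Final answer: {b, c}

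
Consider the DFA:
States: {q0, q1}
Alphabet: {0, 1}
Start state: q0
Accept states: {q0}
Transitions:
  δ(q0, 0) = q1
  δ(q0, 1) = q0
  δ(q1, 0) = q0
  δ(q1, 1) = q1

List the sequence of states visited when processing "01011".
Starting at q0
Read '0': q0 -> q1
Read '1': q1 -> q1
Read '0': q1 -> q0
Read '1': q0 -> q0
Read '1': q0 -> q0

Final answer: q0 -> q1 -> q1 -> q0 -> q0 -> q0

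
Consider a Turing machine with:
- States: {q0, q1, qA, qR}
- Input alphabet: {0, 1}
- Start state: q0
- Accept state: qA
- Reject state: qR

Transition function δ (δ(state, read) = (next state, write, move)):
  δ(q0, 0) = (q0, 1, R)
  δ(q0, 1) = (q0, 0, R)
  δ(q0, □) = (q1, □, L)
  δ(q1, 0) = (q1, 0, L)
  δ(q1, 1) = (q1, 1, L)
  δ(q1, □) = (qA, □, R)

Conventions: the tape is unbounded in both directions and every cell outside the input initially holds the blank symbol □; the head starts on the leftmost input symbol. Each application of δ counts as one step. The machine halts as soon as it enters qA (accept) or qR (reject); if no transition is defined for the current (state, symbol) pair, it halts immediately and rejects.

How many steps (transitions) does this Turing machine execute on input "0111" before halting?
Step 0: [q0]0111 (head at position 0)
Step 1: δ(q0, 0) = (q0, 1, R)  ⊢  1[q0]111 (head at position 1)
Step 2: δ(q0, 1) = (q0, 0, R)  ⊢  10[q0]11 (head at position 2)
Step 3: δ(q0, 1) = (q0, 0, R)  ⊢  100[q0]1 (head at position 3)
Step 4: δ(q0, 1) = (q0, 0, R)  ⊢  1000[q0]□ (head at position 4)
Step 5: δ(q0, □) = (q1, □, L)  ⊢  100[q1]0□ (head at position 3)
Step 6: δ(q1, 0) = (q1, 0, L)  ⊢  10[q1]00□ (head at position 2)
Step 7: δ(q1, 0) = (q1, 0, L)  ⊢  1[q1]000□ (head at position 1)
Step 8: δ(q1, 0) = (q1, 0, L)  ⊢  [q1]1000□ (head at position 0)
Step 9: δ(q1, 1) = (q1, 1, L)  ⊢  [q1]□1000□ (head at position -1)
Step 10: δ(q1, □) = (qA, □, R)  ⊢  □[qA]1000□ (head at position 0)
The machine is in qA, so it halts and accepts.
Number of transitions executed: 10.

Final answer: 10 steps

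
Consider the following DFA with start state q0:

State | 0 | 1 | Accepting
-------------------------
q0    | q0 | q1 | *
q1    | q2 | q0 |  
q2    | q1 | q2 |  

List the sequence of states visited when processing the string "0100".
q0 → q0 → q1 → q2 → q1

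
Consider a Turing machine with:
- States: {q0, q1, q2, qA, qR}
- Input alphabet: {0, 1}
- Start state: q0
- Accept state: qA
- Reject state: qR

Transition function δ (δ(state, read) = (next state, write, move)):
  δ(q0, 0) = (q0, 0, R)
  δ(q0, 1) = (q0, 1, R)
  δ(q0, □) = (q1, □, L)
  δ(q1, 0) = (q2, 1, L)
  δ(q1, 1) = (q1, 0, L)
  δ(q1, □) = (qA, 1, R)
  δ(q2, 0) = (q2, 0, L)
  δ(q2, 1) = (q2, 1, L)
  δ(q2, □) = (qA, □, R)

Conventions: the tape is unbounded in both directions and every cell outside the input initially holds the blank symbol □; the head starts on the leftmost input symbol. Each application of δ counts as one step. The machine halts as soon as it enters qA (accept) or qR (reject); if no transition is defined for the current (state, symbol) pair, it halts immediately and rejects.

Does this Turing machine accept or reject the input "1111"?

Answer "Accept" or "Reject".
Step 0: [q0]1111 (head at position 0)
Step 1: δ(q0, 1) = (q0, 1, R)  ⊢  1[q0]111 (head at position 1)
Step 2: δ(q0, 1) = (q0, 1, R)  ⊢  11[q0]11 (head at position 2)
Step 3: δ(q0, 1) = (q0, 1, R)  ⊢  111[q0]1 (head at position 3)
Step 4: δ(q0, 1) = (q0, 1, R)  ⊢  1111[q0]□ (head at position 4)
Step 5: δ(q0, □) = (q1, □, L)  ⊢  111[q1]1□ (head at position 3)
Step 6: δ(q1, 1) = (q1, 0, L)  ⊢  11[q1]10□ (head at position 2)
Step 7: δ(q1, 1) = (q1, 0, L)  ⊢  1[q1]100□ (head at position 1)
Step 8: δ(q1, 1) = (q1, 0, L)  ⊢  [q1]1000□ (head at position 0)
Step 9: δ(q1, 1) = (q1, 0, L)  ⊢  [q1]□0000□ (head at position -1)
Step 10: δ(q1, □) = (qA, 1, R)  ⊢  1[qA]0000□ (head at position 0)
The machine is in qA, so it halts and accepts.

Final answer: Accept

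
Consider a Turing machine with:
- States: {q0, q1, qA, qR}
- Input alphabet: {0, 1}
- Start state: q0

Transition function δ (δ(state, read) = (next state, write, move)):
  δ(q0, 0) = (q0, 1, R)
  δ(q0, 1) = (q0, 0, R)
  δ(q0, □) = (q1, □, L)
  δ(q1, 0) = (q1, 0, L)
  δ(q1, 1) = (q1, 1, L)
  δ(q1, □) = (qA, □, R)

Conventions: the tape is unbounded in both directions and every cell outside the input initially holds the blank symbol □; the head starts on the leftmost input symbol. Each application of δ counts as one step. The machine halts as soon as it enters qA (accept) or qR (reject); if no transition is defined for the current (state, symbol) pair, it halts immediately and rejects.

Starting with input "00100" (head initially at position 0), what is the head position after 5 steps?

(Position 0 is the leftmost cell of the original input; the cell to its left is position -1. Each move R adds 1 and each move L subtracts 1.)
Step 0: [q0]00100 (head at position 0)
Step 1: δ(q0, 0) = (q0, 1, R)  ⊢  1[q0]0100 (head at position 1)
Step 2: δ(q0, 0) = (q0, 1, R)  ⊢  11[q0]100 (head at position 2)
Step 3: δ(q0, 1) = (q0, 0, R)  ⊢  110[q0]00 (head at position 3)
Step 4: δ(q0, 0) = (q0, 1, R)  ⊢  1101[q0]0 (head at position 4)
Step 5: δ(q0, 0) = (q0, 1, R)  ⊢  11011[q0]□ (head at position 5)
Head position after 5 steps: 5

Final answer: Position 5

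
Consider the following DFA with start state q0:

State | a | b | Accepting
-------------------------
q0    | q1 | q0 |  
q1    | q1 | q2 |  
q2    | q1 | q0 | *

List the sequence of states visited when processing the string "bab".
q0 → q0 → q1 → q2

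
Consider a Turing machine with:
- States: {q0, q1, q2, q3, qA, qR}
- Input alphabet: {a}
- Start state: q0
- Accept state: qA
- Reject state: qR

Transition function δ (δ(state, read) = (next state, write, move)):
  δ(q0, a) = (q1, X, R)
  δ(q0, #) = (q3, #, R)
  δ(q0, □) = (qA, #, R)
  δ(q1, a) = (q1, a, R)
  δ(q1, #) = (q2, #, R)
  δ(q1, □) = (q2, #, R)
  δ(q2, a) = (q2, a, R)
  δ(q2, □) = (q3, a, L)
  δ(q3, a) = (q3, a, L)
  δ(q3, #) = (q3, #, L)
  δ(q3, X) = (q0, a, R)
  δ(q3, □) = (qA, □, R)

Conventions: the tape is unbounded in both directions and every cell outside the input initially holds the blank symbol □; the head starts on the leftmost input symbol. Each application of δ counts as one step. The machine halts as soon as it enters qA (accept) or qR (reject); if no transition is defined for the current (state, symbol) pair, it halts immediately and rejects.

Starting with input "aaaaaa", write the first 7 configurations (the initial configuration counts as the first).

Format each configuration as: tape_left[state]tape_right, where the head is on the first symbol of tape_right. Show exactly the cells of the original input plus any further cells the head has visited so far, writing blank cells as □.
Step 0: [q0]aaaaaa (head at position 0)
Step 1: δ(q0, a) = (q1, X, R)  ⊢  X[q1]aaaaa (head at position 1)
Step 2: δ(q1, a) = (q1, a, R)  ⊢  Xa[q1]aaaa (head at position 2)
Step 3: δ(q1, a) = (q1, a, R)  ⊢  Xaa[q1]aaa (head at position 3)
Step 4: δ(q1, a) = (q1, a, R)  ⊢  Xaaa[q1]aa (head at position 4)
Step 5: δ(q1, a) = (q1, a, R)  ⊢  Xaaaa[q1]a (head at position 5)
Step 6: δ(q1, a) = (q1, a, R)  ⊢  Xaaaaa[q1]□ (head at position 6)

Final answer: [q0]aaaaaa ⊢ X[q1]aaaaa ⊢ Xa[q1]aaaa ⊢ Xaa[q1]aaa ⊢ Xaaa[q1]aa ⊢ Xaaaa[q1]a ⊢ Xaaaaa[q1]□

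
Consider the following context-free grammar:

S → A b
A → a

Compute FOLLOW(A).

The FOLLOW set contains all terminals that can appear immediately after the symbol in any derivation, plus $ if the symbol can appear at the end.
A occurs only in S → A b, where it is immediately followed by the terminal b. So FOLLOW(A) = {b}.

Final answer: {b}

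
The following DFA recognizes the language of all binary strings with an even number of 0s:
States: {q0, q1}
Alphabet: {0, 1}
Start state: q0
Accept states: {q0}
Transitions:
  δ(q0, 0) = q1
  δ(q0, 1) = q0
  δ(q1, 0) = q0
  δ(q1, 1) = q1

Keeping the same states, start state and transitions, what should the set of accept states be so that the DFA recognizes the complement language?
The DFA is complete (every state has a transition on every symbol), so the complement
is recognized by the same DFA with accepting and non-accepting states swapped.
Original accept states: {q0}
Complement accept states = All states - Original accept states
= {q0, q1} - {q0}
= {q1}
Complement language: strings with an ODD number of 0s

Final answer: {q1}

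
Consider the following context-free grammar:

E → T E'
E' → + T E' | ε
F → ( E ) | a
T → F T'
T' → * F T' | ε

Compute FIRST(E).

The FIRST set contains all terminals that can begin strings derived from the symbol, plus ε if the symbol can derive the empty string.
FIRST(F): F → ( E ) contributes '(' and F → a contributes 'a', so FIRST(F) = {(, a}. F is not nullable.
FIRST(T): T → F T' begins with F, and F is not nullable, so FIRST(T) = FIRST(F) = {(, a}.
FIRST(E): E → T E' begins with T, and T is not nullable, so FIRST(E) = FIRST(T) = {(, a}.

Final answer: {(, a}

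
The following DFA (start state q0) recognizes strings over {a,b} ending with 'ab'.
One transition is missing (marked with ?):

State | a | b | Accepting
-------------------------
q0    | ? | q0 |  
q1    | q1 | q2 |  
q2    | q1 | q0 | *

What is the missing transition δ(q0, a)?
q1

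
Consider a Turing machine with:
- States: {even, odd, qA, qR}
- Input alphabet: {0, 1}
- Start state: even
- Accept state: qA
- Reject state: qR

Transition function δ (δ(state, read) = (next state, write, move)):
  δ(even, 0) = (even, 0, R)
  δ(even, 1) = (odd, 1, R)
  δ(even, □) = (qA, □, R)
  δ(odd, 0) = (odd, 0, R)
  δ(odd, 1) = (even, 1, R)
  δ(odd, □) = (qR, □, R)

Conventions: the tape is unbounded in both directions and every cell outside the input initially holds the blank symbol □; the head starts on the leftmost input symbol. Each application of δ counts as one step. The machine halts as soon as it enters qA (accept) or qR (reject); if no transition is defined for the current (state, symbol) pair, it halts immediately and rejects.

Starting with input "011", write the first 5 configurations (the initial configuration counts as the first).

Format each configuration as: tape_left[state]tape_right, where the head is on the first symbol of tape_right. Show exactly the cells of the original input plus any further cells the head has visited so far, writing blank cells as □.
Step 0: [even]011 (head at position 0)
Step 1: δ(even, 0) = (even, 0, R)  ⊢  0[even]11 (head at position 1)
Step 2: δ(even, 1) = (odd, 1, R)  ⊢  01[odd]1 (head at position 2)
Step 3: δ(odd, 1) = (even, 1, R)  ⊢  011[even]□ (head at position 3)
Step 4: δ(even, □) = (qA, □, R)  ⊢  011□[qA]□ (head at position 4)

Final answer: [even]011 ⊢ 0[even]11 ⊢ 01[odd]1 ⊢ 011[even]□ ⊢ 011□[qA]□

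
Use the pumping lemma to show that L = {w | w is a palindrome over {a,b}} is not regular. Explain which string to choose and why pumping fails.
Language: L = {w | w is a palindrome over {a,b}} (strings that read the same forwards and backwards)
Step 1: Assume for contradiction that L is regular, with pumping length p.
Step 2: Choose s = a^p b a^p. Then s ∈ L (it reads the same forwards and backwards) and |s| ≥ p.
Step 3: Consider any decomposition s = xyz with |xy| ≤ p and |y| > 0. Since |xy| ≤ p and the first p symbols of s are all a's, y = a^k for some k with 1 ≤ k ≤ p.
Step 4: Pumping up (i = 2): xy²z = a^(p+k) b a^p. Its reverse is a^p b a^(p+k) ≠ a^(p+k) b a^p (the single b is no longer in the middle), so xy²z is not a palindrome and xy²z ∉ L.
This contradicts the pumping lemma, so L is not regular.

Final answer: Choose s = a^p b a^p. Since |xy| ≤ p, y = a^k with k ≥ 1. Then xy²z = a^(p+k) b a^p is not a palindrome, so ∉ L.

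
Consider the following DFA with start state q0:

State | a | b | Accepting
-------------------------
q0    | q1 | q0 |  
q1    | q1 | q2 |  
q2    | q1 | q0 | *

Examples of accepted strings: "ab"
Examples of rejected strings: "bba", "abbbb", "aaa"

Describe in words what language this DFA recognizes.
strings over {a,b} ending with 'ab'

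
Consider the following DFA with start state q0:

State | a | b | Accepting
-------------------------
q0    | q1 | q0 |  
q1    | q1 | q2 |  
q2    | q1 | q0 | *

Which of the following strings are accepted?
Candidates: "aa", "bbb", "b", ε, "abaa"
"aa": q0 → q1 → q1; q1 is not accepting → rejected
"bbb": q0 → q0 → q0 → q0; q0 is not accepting → rejected
"b": q0 → q0; q0 is not accepting → rejected
ε: q0; q0 is not accepting → rejected
"abaa": q0 → q1 → q2 → q1 → q1; q1 is not accepting → rejected

Final answer: None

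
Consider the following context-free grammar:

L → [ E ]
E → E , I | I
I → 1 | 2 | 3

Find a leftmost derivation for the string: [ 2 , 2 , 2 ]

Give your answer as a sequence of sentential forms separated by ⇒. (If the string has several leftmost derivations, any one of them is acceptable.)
Start with L.
Step 1: the leftmost non-terminal is L; apply L → [ E ]:  [ E ]
Step 2: the leftmost non-terminal is E; apply E → E , I:  [ E , I ]
Step 3: the leftmost non-terminal is E; apply E → E , I:  [ E , I , I ]
Step 4: the leftmost non-terminal is E; apply E → I:  [ I , I , I ]
Step 5: the leftmost non-terminal is I; apply I → 2:  [ 2 , I , I ]
Step 6: the leftmost non-terminal is I; apply I → 2:  [ 2 , 2 , I ]
Step 7: the leftmost non-terminal is I; apply I → 2:  [ 2 , 2 , 2 ]

Final answer: L ⇒ [ E ] ⇒ [ E , I ] ⇒ [ E , I , I ] ⇒ [ I , I , I ] ⇒ [ 2 , I , I ] ⇒ [ 2 , 2 , I ] ⇒ [ 2 , 2 , 2 ]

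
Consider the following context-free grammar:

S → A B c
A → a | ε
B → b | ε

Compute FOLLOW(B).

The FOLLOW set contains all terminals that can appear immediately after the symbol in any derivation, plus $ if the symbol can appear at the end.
B occurs in S → A B c, immediately followed by the terminal c. So FOLLOW(B) = {c}.

Final answer: {c}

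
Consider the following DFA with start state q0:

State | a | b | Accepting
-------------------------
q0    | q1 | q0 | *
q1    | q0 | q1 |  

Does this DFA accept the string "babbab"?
Start in q0.
Read 'b': q0 → q0
Read 'a': q0 → q1
Read 'b': q1 → q1
Read 'b': q1 → q1
Read 'a': q1 → q0
Read 'b': q0 → q0
Final state q0 is accepting, so the string is accepted.

Final answer: Yes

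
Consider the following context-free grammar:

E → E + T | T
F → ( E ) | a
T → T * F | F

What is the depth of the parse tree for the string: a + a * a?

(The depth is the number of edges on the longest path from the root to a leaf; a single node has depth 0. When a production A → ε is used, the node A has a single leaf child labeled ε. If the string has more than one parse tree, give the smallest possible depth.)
The grammar is unambiguous; the parse tree of a + a * a is:
E → E + T at the root (depth 0).
  Left E (depth 1) → T (2) → F (3) → a (4).
  Right T (depth 1) → T * F; that T (2) → F (3) → a (4); F (2) → a (3).
The longest root-to-leaf paths have 4 edges.
Depth = 4.

Final answer: 4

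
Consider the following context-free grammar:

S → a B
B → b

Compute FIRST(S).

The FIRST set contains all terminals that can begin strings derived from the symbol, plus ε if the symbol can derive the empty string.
S has the single production S → a B, whose right-hand side begins with the terminal a. So FIRST(S) = {a}.

Final answer: {a}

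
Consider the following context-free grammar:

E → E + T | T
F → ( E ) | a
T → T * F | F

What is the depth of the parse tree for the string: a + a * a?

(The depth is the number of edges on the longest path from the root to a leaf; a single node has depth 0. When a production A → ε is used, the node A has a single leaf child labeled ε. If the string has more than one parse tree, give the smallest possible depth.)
The grammar is unambiguous; the parse tree of a + a * a is:
E → E + T at the root (depth 0).
  Left E (depth 1) → T (2) → F (3) → a (4).
  Right T (depth 1) → T * F; that T (2) → F (3) → a (4); F (2) → a (3).
The longest root-to-leaf paths have 4 edges.
Depth = 4.

Final answer: 4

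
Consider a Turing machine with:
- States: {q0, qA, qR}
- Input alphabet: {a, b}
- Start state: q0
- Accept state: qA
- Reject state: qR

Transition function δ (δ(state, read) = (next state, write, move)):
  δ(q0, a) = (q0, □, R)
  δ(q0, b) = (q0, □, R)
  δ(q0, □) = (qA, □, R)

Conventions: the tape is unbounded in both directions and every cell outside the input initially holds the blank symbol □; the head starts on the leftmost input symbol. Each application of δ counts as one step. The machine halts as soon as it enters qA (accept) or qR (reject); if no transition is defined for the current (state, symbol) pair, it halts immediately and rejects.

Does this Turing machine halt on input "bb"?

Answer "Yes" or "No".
Step 0: [q0]bb (head at position 0)
Step 1: δ(q0, b) = (q0, □, R)  ⊢  □[q0]b (head at position 1)
Step 2: δ(q0, b) = (q0, □, R)  ⊢  □□[q0]□ (head at position 2)
Step 3: δ(q0, □) = (qA, □, R)  ⊢  □□□[qA]□ (head at position 3)
The machine is in qA, so it halts and accepts.
It halts after 3 steps.

Final answer: Yes - halts after 3 steps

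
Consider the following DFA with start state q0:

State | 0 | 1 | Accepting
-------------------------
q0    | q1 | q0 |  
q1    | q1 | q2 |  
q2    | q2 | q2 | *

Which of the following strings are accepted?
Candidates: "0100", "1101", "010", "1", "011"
"0100": q0 → q1 → q2 → q2 → q2; q2 is accepting → accepted
"1101": q0 → q0 → q0 → q1 → q2; q2 is accepting → accepted
"010": q0 → q1 → q2 → q2; q2 is accepting → accepted
"1": q0 → q0; q0 is not accepting → rejected
"011": q0 → q1 → q2 → q2; q2 is accepting → accepted

Final answer: "0100", "1101", "010", "011"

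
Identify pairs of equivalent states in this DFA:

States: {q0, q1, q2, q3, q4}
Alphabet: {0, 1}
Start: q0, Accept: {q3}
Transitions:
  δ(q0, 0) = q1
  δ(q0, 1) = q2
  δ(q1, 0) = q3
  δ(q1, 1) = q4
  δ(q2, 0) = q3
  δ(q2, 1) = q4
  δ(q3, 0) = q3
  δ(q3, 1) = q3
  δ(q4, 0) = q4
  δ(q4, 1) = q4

Using the table-filling algorithm:
Round 0 – mark pairs where exactly one state is accepting: (q0,q3), (q1,q3), (q2,q3), (q3,q4)
Round 1 – newly marked: (q0,q1) [on 0: q1 vs q3, already marked]; (q0,q2) [on 0: q1 vs q3, already marked]; (q1,q4) [on 0: q3 vs q4, already marked]; (q2,q4) [on 0: q3 vs q4, already marked]
Round 2 – newly marked: (q0,q4) [on 0: q1 vs q4, already marked]
No further pairs can be marked.
(q1, q2) unmarked: δ(q1,0)=q3, δ(q2,0)=q3; δ(q1,1)=q4, δ(q2,1)=q4 → equivalent
Equivalent pairs: (q1, q2)

Final answer: Equivalent pairs: (q1, q2)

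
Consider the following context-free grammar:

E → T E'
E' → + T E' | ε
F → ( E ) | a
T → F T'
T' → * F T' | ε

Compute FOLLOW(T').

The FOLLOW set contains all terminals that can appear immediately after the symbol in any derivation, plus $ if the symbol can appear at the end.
Useful FIRST sets: FIRST(E') = {+, ε}, FIRST(T') = {*, ε} (both E' and T' are nullable).
FOLLOW(E): E is the start symbol → $; E appears in F → ( E ) followed by ')' → FOLLOW(E) = {), $}.
FOLLOW(E'): E' appears at the right end of E → T E' and of E' → + T E', so FOLLOW(E') ⊇ FOLLOW(E) (the second occurrence adds nothing new). FOLLOW(E') = {), $}.
FOLLOW(T): in E → T E' and E' → + T E', T is followed by E': add FIRST(E') minus ε = {+}; since E' is nullable, also add FOLLOW(E) and FOLLOW(E') = {), $}. FOLLOW(T) = {+, ), $}.
FOLLOW(T'): T' appears at the right end of T → F T' and of T' → * F T', so FOLLOW(T') = FOLLOW(T) = {+, ), $}.

Final answer: {$, ), +}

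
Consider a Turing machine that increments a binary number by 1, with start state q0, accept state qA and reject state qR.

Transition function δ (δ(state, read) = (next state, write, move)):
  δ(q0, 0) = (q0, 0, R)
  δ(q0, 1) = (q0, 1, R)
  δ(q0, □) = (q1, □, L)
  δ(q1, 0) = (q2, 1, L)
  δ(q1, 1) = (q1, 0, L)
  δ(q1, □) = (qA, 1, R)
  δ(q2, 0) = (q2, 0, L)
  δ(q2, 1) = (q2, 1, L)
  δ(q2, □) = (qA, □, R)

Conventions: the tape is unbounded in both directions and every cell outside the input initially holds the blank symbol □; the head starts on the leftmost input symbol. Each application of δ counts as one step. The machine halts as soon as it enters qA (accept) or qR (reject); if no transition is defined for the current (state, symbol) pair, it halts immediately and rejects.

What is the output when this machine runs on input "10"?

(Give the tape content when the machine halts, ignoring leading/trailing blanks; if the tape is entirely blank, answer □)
Step 0: [q0]10 (head at position 0)
Step 1: δ(q0, 1) = (q0, 1, R)  ⊢  1[q0]0 (head at position 1)
Step 2: δ(q0, 0) = (q0, 0, R)  ⊢  10[q0]□ (head at position 2)
Step 3: δ(q0, □) = (q1, □, L)  ⊢  1[q1]0□ (head at position 1)
Step 4: δ(q1, 0) = (q2, 1, L)  ⊢  [q2]11□ (head at position 0)
Step 5: δ(q2, 1) = (q2, 1, L)  ⊢  [q2]□11□ (head at position -1)
Step 6: δ(q2, □) = (qA, □, R)  ⊢  □[qA]11□ (head at position 0)
The machine is in qA, so it halts and accepts.
Tape content when halted (ignoring surrounding blanks): 11

Final answer: Output: 11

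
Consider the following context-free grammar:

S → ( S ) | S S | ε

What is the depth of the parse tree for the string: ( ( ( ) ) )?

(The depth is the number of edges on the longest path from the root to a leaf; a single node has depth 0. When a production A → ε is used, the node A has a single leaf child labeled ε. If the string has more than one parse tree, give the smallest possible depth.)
The string is 3 nested pairs. The shallowest parse tree applies S → ( S ) 3 times (one node per nested pair, each a child of the previous) and then S → ε in the middle.
S nodes at depths 0..3, ε leaf at depth 4; parentheses leaves are at depths 1..3.
(Using S → S S with an S → ε child anywhere only adds levels, so it cannot give a shallower tree.)
Depth = 4.

Final answer: 4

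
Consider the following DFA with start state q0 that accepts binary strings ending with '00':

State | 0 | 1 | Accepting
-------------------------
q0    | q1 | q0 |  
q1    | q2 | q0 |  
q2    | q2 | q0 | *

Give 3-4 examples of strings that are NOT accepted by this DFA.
Any strings that end in a non-accepting state work; for example:
"0": q0 → q1; q1 is not accepting → rejected
"011": q0 → q1 → q0 → q0; q0 is not accepting → rejected
"111": q0 → q0 → q0 → q0; q0 is not accepting → rejected
"0101": q0 → q1 → q0 → q1 → q0; q0 is not accepting → rejected

Final answer: "0", "011", "111", "0101"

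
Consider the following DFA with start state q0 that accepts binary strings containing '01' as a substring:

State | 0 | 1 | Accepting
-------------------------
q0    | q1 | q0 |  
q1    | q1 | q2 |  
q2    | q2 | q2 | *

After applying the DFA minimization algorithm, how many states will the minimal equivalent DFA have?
All 3 states are reachable from q0, so none can be removed as unreachable.
Table-filling: first mark every (accepting, non-accepting) pair as distinguishable (accepting: {q2}; non-accepting: {q0, q1}).
Round 1: (q0, q1) on '1' go to q0 and q2, already distinguishable → mark.
Every pair of states is distinguishable, so the DFA is already minimal.
Equivalence classes: {q0}, {q1}, {q2} → 3 states.

Final answer: 3 states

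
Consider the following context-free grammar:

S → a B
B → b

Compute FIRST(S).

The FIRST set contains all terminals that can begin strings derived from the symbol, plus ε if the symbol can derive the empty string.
S has the single production S → a B, whose right-hand side begins with the terminal a. So FIRST(S) = {a}.

Final answer: {a}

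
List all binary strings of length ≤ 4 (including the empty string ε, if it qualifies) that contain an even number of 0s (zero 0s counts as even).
Checking every binary string of length 0 to 4:
  Length 0: accepted: ε | rejected: (none)
  Length 1: accepted: 1 | rejected: 0
  Length 2: accepted: 00, 11 | rejected: 01, 10
  Length 3: accepted: 001, 010, 100, 111 | rejected: 000, 011, 101, 110
  Length 4: accepted: 0000, 0011, 0101, 0110, 1001, 1010, 1100, 1111 | rejected: 0001, 0010, 0100, 0111, 1000, 1011, 1101, 1110
Total: 16 string(s).

Final answer: ε, 1, 00, 11, 001, 010, 100, 111, 0000, 0011, 0101, 0110, 1001, 1010, 1100, 1111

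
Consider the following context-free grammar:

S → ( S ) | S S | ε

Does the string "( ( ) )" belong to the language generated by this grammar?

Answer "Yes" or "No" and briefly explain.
A derivation exists: S ⇒ ( S ) ⇒ ( ( S ) ) ⇒ ( ( ) ) (using S → ( S ) twice, then S → ε).

Final answer: Yes - a valid derivation exists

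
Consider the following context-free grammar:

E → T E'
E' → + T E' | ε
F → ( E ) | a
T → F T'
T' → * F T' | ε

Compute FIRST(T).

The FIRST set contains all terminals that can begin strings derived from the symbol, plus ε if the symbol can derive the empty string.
FIRST(F): F → ( E ) contributes '(' and F → a contributes 'a', so FIRST(F) = {(, a}. F is not nullable.
FIRST(T): T → F T' begins with F, and F is not nullable, so FIRST(T) = FIRST(F) = {(, a}.

Final answer: {(, a}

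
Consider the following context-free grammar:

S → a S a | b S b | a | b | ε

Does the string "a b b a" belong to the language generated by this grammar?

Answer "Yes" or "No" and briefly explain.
A derivation exists: S ⇒ a S a ⇒ a b S b a ⇒ a b b a (using S → a S a, S → b S b, then S → ε).

Final answer: Yes - a valid derivation exists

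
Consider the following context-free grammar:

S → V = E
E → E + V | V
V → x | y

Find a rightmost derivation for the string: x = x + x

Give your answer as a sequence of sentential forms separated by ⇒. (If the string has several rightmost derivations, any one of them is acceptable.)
Start with S.
Step 1: the rightmost non-terminal is S; apply S → V = E:  V = E
Step 2: the rightmost non-terminal is E; apply E → E + V:  V = E + V
Step 3: the rightmost non-terminal is V; apply V → x:  V = E + x
Step 4: the rightmost non-terminal is E; apply E → V:  V = V + x
Step 5: the rightmost non-terminal is V; apply V → x:  V = x + x
Step 6: the rightmost non-terminal is V; apply V → x:  x = x + x

Final answer: S ⇒ V = E ⇒ V = E + V ⇒ V = E + x ⇒ V = V + x ⇒ V = x + x ⇒ x = x + x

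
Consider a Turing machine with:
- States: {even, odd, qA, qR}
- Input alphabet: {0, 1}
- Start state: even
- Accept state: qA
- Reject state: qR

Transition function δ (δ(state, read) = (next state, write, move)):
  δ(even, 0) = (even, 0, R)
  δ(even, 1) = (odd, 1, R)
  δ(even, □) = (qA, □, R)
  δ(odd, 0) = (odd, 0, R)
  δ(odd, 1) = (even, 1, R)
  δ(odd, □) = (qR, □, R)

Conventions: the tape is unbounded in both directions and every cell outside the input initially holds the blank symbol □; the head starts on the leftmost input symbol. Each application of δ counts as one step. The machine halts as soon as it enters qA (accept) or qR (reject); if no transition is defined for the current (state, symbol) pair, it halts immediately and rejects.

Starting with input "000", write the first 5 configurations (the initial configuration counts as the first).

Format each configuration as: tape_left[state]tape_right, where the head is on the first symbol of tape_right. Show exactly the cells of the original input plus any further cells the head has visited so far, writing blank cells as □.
Step 0: [even]000 (head at position 0)
Step 1: δ(even, 0) = (even, 0, R)  ⊢  0[even]00 (head at position 1)
Step 2: δ(even, 0) = (even, 0, R)  ⊢  00[even]0 (head at position 2)
Step 3: δ(even, 0) = (even, 0, R)  ⊢  000[even]□ (head at position 3)
Step 4: δ(even, □) = (qA, □, R)  ⊢  000□[qA]□ (head at position 4)

Final answer: [even]000 ⊢ 0[even]00 ⊢ 00[even]0 ⊢ 000[even]□ ⊢ 000□[qA]□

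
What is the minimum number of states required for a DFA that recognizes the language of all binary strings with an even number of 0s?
Language: binary strings with an even number of 0s
Lower bound (Myhill–Nerode): the prefixes ε, 0 are pairwise distinguishable:
  ε vs 0: suffix ε distinguishes them (ε has zero 0s (accepted), 0 has one 0 (rejected))
So any DFA needs at least 2 states.
Upper bound: a DFA with 2 states exists (one state per class above).
Minimum states: 2

Final answer: 2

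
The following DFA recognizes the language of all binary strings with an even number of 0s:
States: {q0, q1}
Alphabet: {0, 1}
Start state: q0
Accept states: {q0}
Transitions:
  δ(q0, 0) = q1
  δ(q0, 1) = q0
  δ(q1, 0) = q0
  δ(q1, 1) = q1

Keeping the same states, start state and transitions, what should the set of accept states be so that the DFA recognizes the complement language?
The DFA is complete (every state has a transition on every symbol), so the complement
is recognized by the same DFA with accepting and non-accepting states swapped.
Original accept states: {q0}
Complement accept states = All states - Original accept states
= {q0, q1} - {q0}
= {q1}
Complement language: strings with an ODD number of 0s

Final answer: {q1}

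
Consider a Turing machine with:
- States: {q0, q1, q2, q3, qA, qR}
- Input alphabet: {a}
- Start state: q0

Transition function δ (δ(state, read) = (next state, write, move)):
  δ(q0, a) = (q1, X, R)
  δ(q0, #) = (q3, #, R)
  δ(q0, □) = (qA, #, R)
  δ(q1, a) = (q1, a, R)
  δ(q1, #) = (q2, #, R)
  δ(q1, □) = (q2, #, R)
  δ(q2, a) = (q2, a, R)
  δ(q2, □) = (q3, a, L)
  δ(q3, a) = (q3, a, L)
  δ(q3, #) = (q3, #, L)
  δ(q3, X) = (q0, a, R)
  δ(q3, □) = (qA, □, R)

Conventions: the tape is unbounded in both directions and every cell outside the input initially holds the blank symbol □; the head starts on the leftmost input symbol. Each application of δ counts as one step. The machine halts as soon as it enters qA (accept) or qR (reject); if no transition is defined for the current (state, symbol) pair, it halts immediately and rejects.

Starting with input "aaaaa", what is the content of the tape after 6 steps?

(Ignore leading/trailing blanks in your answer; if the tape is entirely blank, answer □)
Step 0: [q0]aaaaa (head at position 0)
Step 1: δ(q0, a) = (q1, X, R)  ⊢  X[q1]aaaa (head at position 1)
Step 2: δ(q1, a) = (q1, a, R)  ⊢  Xa[q1]aaa (head at position 2)
Step 3: δ(q1, a) = (q1, a, R)  ⊢  Xaa[q1]aa (head at position 3)
Step 4: δ(q1, a) = (q1, a, R)  ⊢  Xaaa[q1]a (head at position 4)
Step 5: δ(q1, a) = (q1, a, R)  ⊢  Xaaaa[q1]□ (head at position 5)
Step 6: δ(q1, □) = (q2, #, R)  ⊢  Xaaaa#[q2]□ (head at position 6)
Tape after 6 steps (ignoring surrounding blanks): Xaaaa#

Final answer: Tape: Xaaaa#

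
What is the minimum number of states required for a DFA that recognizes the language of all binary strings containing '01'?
Language: binary strings containing '01'
Lower bound (Myhill–Nerode): the prefixes ε, 0, 01 are pairwise distinguishable:
  ε vs 01: suffix ε distinguishes them (ε is rejected, 01 is accepted)
  0 vs 01: suffix ε distinguishes them (0 is rejected, 01 is accepted)
  ε vs 0: suffix 1 distinguishes them (ε·1 = 1 is rejected, 0·1 = 01 is accepted)
So any DFA needs at least 3 states.
Upper bound: a DFA with 3 states exists (one state per class above: 'no progress', 'last symbol 0', and 'seen 01' (accepting sink)).
Minimum states: 3

Final answer: 3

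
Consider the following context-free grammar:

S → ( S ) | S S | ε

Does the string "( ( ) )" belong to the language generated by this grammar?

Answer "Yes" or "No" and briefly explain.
A derivation exists: S ⇒ ( S ) ⇒ ( ( S ) ) ⇒ ( ( ) ) (using S → ( S ) twice, then S → ε).

Final answer: Yes - a valid derivation exists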